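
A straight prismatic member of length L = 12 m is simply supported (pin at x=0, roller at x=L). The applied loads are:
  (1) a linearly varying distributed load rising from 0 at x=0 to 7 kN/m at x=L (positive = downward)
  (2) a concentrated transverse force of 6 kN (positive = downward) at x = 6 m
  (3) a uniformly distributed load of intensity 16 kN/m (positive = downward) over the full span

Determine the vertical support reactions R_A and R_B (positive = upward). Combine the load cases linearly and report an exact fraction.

R_A = 113 kN, R_B = 127 kN

Load 1 — triangular load w₀=7 kN/m (0→w₀ over full span):
  R_A = w₀L/6 = 7·12/6 = 14 kN
  R_B = w₀L/3 = 7·12/3 = 28 kN
Load 2 — point force P=6 kN at a=6 m (b=L-a=6):
  R_A = Pb/L = 6·6/12 = 3 kN
  R_B = Pa/L = 6·6/12 = 3 kN
Load 3 — uniform load w=16 kN/m over full span:
  R_A = wL/2 = 16·12/2 = 96 kN
  R_B = wL/2 = 16·12/2 = 96 kN
Superposition: R_A = 113 kN, R_B = 127 kN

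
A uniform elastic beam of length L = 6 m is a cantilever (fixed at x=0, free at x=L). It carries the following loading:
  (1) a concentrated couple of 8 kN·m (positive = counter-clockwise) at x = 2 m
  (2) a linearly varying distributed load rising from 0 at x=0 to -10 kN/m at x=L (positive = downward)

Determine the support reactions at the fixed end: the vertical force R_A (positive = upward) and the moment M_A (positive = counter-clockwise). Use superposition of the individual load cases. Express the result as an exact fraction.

R_A = -30 kN, M_A = -128 kN·m

Load 1 — applied couple M₀=8 kN·m at a=2 m (b=L-a=4):
  R_A = 0 kN
  M_A = -M₀ = -8 kN·m
Load 2 — triangular load w₀=-10 kN/m (0→w₀ over full span):
  R_A = w₀L/2 = (-10)·6/2 = -30 kN
  M_A = w₀L²/3 = (-10)·6²/3 = -120 kN·m
Superposition: R_A = -30 kN, M_A = -128 kN·m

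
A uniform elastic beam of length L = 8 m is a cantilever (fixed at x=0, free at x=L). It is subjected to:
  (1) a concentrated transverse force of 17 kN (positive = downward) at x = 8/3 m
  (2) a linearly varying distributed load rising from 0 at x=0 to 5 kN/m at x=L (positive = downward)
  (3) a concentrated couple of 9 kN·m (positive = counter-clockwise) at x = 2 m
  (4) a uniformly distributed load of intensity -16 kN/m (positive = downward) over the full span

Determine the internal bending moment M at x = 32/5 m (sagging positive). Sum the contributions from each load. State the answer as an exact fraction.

Load 1 — point force P=17 kN at a=8/3 m (b=L-a=16/3):
  M_1 = 0  [x>a] = 0 kN·m
Load 2 — triangular load w₀=5 kN/m (0→w₀ over full span):
  M_2 = w₀Lx/2 - w₀L²/3 - w₀x³/(6L) = 5·8·(32/5)/2 - 5·8²/3 - 5·(32/5)³/(6·8) = -448/75 kN·m
Load 3 — applied couple M₀=9 kN·m at a=2 m (b=L-a=6):
  M_3 = 0  [x>a] = 0 kN·m
Load 4 — uniform load w=-16 kN/m over full span:
  M_4 = -w(L-x)²/2 = -(-16)·(8-(32/5))²/2 = 512/25 kN·m
Superposition: M = Σ M_i = 1088/75 kN·m ≈ 14.506667 kN·m

M(32/5) = 1088/75 kN·m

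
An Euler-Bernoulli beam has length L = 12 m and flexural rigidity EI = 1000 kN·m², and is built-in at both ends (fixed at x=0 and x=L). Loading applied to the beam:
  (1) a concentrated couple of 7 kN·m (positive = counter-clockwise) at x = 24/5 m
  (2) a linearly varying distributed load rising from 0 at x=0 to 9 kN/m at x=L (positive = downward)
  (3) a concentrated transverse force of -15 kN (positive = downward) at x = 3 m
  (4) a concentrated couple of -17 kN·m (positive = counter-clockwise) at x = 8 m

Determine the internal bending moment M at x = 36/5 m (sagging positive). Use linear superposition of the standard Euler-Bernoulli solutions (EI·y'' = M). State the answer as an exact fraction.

M(36/5) = 85477/6000 kN·m

Load 1 — applied couple M₀=7 kN·m at a=24/5 m (b=L-a=36/5):
  M_1 = R_Ax - M_A - M₀  [x>a] with R_A=21/25, M_A=21/25 = (21/25)·(36/5) - (21/25) - 7 = -224/125 kN·m
Load 2 — triangular load w₀=9 kN/m (0→w₀ over full span):
  M_2 = 3w₀Lx/20 - w₀L²/30 - w₀x³/(6L) = 3·9·12·(36/5)/20 - 9·12²/30 - 9·(36/5)³/(6·12) = 3348/125 kN·m
Load 3 — point force P=-15 kN at a=3 m (b=L-a=9):
  M_3 = Pa²(a+3b)(L-x)/L³ - Pa²b/L²  [x>a] = (-15)·3²·(3+3·9)·(12-(36/5))/12³ - (-15)·3²·9/12² = -45/16 kN·m
Load 4 — applied couple M₀=-17 kN·m at a=8 m (b=L-a=4):
  M_4 = R_Ax - M_A  [x≤a] with R_A=-17/9, M_A=-17/3 = (-17/9)·(36/5) - (-17/3) = -119/15 kN·m
Superposition: M = Σ M_i = 85477/6000 kN·m ≈ 14.246167 kN·m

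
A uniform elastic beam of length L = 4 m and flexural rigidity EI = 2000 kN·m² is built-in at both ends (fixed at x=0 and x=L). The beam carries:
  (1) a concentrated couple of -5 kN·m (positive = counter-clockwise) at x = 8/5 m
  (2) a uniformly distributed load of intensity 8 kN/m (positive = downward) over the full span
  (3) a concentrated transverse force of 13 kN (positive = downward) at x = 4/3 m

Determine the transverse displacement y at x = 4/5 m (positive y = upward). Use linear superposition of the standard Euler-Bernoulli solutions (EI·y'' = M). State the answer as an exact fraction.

Load 1 — applied couple M₀=-5 kN·m at a=8/5 m (b=L-a=12/5):
  y_1 = (R_Ax³/6 - M_Ax²/2)/EI  [x≤a] with R_A=-9/5, M_A=-3/5 = ((-9/5)·(4/5)³/6 - (-3/5)·(4/5)²/2)/2000 = 3/156250 m
Load 2 — uniform load w=8 kN/m over full span:
  y_2 = -wx²(L-x)²/(24EI) = -8·(4/5)²·(4-(4/5))²/(24·2000) = -256/234375 m
Load 3 — point force P=13 kN at a=4/3 m (b=L-a=8/3):
  y_3 = -Pb²x²(3aL-(3a+b)x)/(6L³EI)  [x≤a] = -13·(8/3)²·(4/5)²·(3·(4/3)·4-(3·(4/3)+(8/3))·(4/5))/(6·4³·2000) = -208/253125 m
Superposition: y = Σ y_i = -23981/12656250 m ≈ -0.001895 m

y(4/5) = -23981/12656250 m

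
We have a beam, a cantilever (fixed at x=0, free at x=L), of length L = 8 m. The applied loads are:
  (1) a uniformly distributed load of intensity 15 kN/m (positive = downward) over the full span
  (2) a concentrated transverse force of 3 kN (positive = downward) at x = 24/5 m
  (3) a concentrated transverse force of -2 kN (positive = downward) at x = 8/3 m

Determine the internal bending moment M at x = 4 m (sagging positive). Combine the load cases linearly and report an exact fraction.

Load 1 — uniform load w=15 kN/m over full span:
  M_1 = -w(L-x)²/2 = -15·(8-4)²/2 = -120 kN·m
Load 2 — point force P=3 kN at a=24/5 m (b=L-a=16/5):
  M_2 = -P(a-x)  [x≤a] = -3·((24/5)-4) = -12/5 kN·m
Load 3 — point force P=-2 kN at a=8/3 m (b=L-a=16/3):
  M_3 = 0  [x>a] = 0 kN·m
Superposition: M = Σ M_i = -612/5 kN·m ≈ -122.400000 kN·m

M(4) = -612/5 kN·m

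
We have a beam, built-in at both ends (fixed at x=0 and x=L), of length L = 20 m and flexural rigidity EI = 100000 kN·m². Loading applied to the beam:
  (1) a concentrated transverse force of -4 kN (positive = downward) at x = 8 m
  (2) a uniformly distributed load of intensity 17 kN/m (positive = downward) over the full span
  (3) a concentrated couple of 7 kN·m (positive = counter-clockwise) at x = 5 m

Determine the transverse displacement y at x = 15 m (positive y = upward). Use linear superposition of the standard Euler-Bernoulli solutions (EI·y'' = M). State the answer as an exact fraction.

y(15) = -29941/768000 m

Load 1 — point force P=-4 kN at a=8 m (b=L-a=12):
  y_1 = -Pa²(L-x)²(3bL-(3b+a)(L-x))/(6L³EI)  [x>a] = -(-4)·8²·(20-15)²·(3·12·20-(3·12+8)·(20-15))/(6·20³·100000) = 1/1500 m
Load 2 — uniform load w=17 kN/m over full span:
  y_2 = -wx²(L-x)²/(24EI) = -17·15²·(20-15)²/(24·100000) = -51/1280 m
Load 3 — applied couple M₀=7 kN·m at a=5 m (b=L-a=15):
  y_3 = (R_Ax³/6 - M_Ax²/2 - M₀(x-a)²/2)/EI  [x>a] with R_A=63/160, M_A=-21/16 = ((63/160)·15³/6 - (-21/16)·15²/2 - 7·(15-5)²/2)/100000 = 49/256000 m
Superposition: y = Σ y_i = -29941/768000 m ≈ -0.038986 m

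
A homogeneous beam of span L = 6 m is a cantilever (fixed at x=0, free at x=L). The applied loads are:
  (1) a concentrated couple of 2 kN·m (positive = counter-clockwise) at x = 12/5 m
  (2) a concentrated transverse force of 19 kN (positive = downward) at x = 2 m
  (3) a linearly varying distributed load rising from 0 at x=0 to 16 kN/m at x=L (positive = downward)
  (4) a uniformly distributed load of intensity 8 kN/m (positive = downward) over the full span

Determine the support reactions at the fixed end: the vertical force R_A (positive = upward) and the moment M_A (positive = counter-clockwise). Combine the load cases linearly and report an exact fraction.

R_A = 115 kN, M_A = 372 kN·m

Load 1 — applied couple M₀=2 kN·m at a=12/5 m (b=L-a=18/5):
  R_A = 0 kN
  M_A = -M₀ = -2 kN·m
Load 2 — point force P=19 kN at a=2 m (b=L-a=4):
  R_A = P = 19 kN
  M_A = Pa = 19·2 = 38 kN·m
Load 3 — triangular load w₀=16 kN/m (0→w₀ over full span):
  R_A = w₀L/2 = 16·6/2 = 48 kN
  M_A = w₀L²/3 = 16·6²/3 = 192 kN·m
Load 4 — uniform load w=8 kN/m over full span:
  R_A = wL = 8·6 = 48 kN
  M_A = wL²/2 = 8·6²/2 = 144 kN·m
Superposition: R_A = 115 kN, M_A = 372 kN·m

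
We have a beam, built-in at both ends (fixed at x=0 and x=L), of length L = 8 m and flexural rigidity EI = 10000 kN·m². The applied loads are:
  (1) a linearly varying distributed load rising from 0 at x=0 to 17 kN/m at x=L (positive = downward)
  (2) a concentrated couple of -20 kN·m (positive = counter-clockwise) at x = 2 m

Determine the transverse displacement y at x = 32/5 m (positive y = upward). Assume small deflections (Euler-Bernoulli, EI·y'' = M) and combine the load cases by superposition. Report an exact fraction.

y(32/5) = -279337/58593750 m

Load 1 — triangular load w₀=17 kN/m (0→w₀ over full span):
  y_1 = -w₀x²(L-x)²(x+2L)/(120LEI) = -17·(32/5)²·(8-(32/5))²·((32/5)+2·8)/(120·8·10000) = -121856/29296875 m
Load 2 — applied couple M₀=-20 kN·m at a=2 m (b=L-a=6):
  y_2 = (R_Ax³/6 - M_Ax²/2 - M₀(x-a)²/2)/EI  [x>a] with R_A=-45/16, M_A=15/4 = ((-45/16)·(32/5)³/6 - (15/4)·(32/5)²/2 - (-20)·((32/5)-2)²/2)/10000 = -19/31250 m
Superposition: y = Σ y_i = -279337/58593750 m ≈ -0.004767 m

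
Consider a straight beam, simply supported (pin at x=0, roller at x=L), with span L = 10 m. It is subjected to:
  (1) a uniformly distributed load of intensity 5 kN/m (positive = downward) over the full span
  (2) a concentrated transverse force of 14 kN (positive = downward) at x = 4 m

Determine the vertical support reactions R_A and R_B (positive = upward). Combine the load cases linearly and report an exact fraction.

R_A = 167/5 kN, R_B = 153/5 kN

Load 1 — uniform load w=5 kN/m over full span:
  R_A = wL/2 = 5·10/2 = 25 kN
  R_B = wL/2 = 5·10/2 = 25 kN
Load 2 — point force P=14 kN at a=4 m (b=L-a=6):
  R_A = Pb/L = 14·6/10 = 42/5 kN
  R_B = Pa/L = 14·4/10 = 28/5 kN
Superposition: R_A = 167/5 kN, R_B = 153/5 kN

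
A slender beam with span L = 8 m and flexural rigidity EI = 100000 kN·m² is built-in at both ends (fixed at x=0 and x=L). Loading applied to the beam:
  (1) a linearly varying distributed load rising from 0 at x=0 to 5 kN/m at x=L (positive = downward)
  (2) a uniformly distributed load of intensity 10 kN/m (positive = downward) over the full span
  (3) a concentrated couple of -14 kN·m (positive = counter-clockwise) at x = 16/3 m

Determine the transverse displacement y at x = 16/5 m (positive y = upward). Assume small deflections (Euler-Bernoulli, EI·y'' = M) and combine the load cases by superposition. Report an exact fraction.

Load 1 — triangular load w₀=5 kN/m (0→w₀ over full span):
  y_1 = -w₀x²(L-x)²(x+2L)/(120LEI) = -5·(16/5)²·(8-(16/5))²·((16/5)+2·8)/(120·8·100000) = -2304/9765625 m
Load 2 — uniform load w=10 kN/m over full span:
  y_2 = -wx²(L-x)²/(24EI) = -10·(16/5)²·(8-(16/5))²/(24·100000) = -384/390625 m
Load 3 — applied couple M₀=-14 kN·m at a=16/3 m (b=L-a=8/3):
  y_3 = (R_Ax³/6 - M_Ax²/2)/EI  [x≤a] with R_A=-7/3, M_A=-14/3 = ((-7/3)·(16/5)³/6 - (-14/3)·(16/5)²/2)/100000 = 392/3515625 m
Superposition: y = Σ y_i = -97336/87890625 m ≈ -0.001107 m

y(16/5) = -97336/87890625 m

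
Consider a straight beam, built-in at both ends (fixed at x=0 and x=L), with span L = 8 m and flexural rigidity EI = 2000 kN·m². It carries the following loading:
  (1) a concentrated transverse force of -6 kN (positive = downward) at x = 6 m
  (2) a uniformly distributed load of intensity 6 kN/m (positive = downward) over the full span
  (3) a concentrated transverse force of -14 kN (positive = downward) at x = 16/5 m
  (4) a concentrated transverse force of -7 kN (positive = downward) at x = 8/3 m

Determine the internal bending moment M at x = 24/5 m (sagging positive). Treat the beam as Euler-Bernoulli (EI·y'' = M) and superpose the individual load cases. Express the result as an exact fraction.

Load 1 — point force P=-6 kN at a=6 m (b=L-a=2):
  M_1 = Pb²(3a+b)x/L³ - Pab²/L²  [x≤a] = (-6)·2²·(3·6+2)·(24/5)/8³ - (-6)·6·2²/8² = -9/4 kN·m
Load 2 — uniform load w=6 kN/m over full span:
  M_2 = wLx/2 - wL²/12 - wx²/2 = 6·8·(24/5)/2 - 6·8²/12 - 6·(24/5)²/2 = 352/25 kN·m
Load 3 — point force P=-14 kN at a=16/5 m (b=L-a=24/5):
  M_3 = Pa²(a+3b)(L-x)/L³ - Pa²b/L²  [x>a] = (-14)·(16/5)²·((16/5)+3·(24/5))·(8-(24/5))/8³ - (-14)·(16/5)²·(24/5)/8² = -3136/625 kN·m
Load 4 — point force P=-7 kN at a=8/3 m (b=L-a=16/3):
  M_4 = Pa²(a+3b)(L-x)/L³ - Pa²b/L²  [x>a] = (-7)·(8/3)²·((8/3)+3·(16/3))·(8-(24/5))/8³ - (-7)·(8/3)²·(16/3)/8² = -224/135 kN·m
Superposition: M = Σ M_i = 347837/67500 kN·m ≈ 5.153141 kN·m

M(24/5) = 347837/67500 kN·m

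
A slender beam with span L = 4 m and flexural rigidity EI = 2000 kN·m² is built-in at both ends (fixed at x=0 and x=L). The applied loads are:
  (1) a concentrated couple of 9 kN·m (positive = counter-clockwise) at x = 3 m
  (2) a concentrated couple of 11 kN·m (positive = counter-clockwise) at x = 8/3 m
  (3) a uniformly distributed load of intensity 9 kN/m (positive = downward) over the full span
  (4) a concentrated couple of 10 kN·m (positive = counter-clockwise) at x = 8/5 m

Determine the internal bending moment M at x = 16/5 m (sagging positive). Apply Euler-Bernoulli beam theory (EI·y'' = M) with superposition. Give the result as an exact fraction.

Load 1 — applied couple M₀=9 kN·m at a=3 m (b=L-a=1):
  M_1 = R_Ax - M_A - M₀  [x>a] with R_A=81/32, M_A=45/16 = (81/32)·(16/5) - (45/16) - 9 = -297/80 kN·m
Load 2 — applied couple M₀=11 kN·m at a=8/3 m (b=L-a=4/3):
  M_2 = R_Ax - M_A - M₀  [x>a] with R_A=11/3, M_A=11/3 = (11/3)·(16/5) - (11/3) - 11 = -44/15 kN·m
Load 3 — uniform load w=9 kN/m over full span:
  M_3 = wLx/2 - wL²/12 - wx²/2 = 9·4·(16/5)/2 - 9·4²/12 - 9·(16/5)²/2 = -12/25 kN·m
Load 4 — applied couple M₀=10 kN·m at a=8/5 m (b=L-a=12/5):
  M_4 = R_Ax - M_A - M₀  [x>a] with R_A=18/5, M_A=6/5 = (18/5)·(16/5) - (6/5) - 10 = 8/25 kN·m
Superposition: M = Σ M_i = -8167/1200 kN·m ≈ -6.805833 kN·m

M(16/5) = -8167/1200 kN·m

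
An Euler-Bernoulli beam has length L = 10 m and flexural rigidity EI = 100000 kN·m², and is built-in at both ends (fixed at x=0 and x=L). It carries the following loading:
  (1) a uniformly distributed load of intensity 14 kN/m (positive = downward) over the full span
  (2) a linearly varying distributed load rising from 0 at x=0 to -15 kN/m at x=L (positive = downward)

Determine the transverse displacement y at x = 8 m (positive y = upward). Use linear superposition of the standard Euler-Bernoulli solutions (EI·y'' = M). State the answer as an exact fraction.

Load 1 — uniform load w=14 kN/m over full span:
  y_1 = -wx²(L-x)²/(24EI) = -14·8²·(10-8)²/(24·100000) = -14/9375 m
Load 2 — triangular load w₀=-15 kN/m (0→w₀ over full span):
  y_2 = -w₀x²(L-x)²(x+2L)/(120LEI) = -(-15)·8²·(10-8)²·(8+2·10)/(120·10·100000) = 14/15625 m
Superposition: y = Σ y_i = -28/46875 m ≈ -0.000597 m

y(8) = -28/46875 m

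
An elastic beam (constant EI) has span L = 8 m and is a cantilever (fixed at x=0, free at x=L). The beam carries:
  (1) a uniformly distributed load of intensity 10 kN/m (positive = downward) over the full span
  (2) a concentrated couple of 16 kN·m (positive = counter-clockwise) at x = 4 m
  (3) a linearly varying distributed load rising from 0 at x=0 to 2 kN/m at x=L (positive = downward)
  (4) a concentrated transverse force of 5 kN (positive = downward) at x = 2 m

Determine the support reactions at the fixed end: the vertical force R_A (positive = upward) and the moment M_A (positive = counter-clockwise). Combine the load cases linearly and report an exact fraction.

Load 1 — uniform load w=10 kN/m over full span:
  R_A = wL = 10·8 = 80 kN
  M_A = wL²/2 = 10·8²/2 = 320 kN·m
Load 2 — applied couple M₀=16 kN·m at a=4 m (b=L-a=4):
  R_A = 0 kN
  M_A = -M₀ = -16 kN·m
Load 3 — triangular load w₀=2 kN/m (0→w₀ over full span):
  R_A = w₀L/2 = 2·8/2 = 8 kN
  M_A = w₀L²/3 = 2·8²/3 = 128/3 kN·m
Load 4 — point force P=5 kN at a=2 m (b=L-a=6):
  R_A = P = 5 kN
  M_A = Pa = 5·2 = 10 kN·m
Superposition: R_A = 93 kN, M_A = 1070/3 kN·m

R_A = 93 kN, M_A = 1070/3 kN·m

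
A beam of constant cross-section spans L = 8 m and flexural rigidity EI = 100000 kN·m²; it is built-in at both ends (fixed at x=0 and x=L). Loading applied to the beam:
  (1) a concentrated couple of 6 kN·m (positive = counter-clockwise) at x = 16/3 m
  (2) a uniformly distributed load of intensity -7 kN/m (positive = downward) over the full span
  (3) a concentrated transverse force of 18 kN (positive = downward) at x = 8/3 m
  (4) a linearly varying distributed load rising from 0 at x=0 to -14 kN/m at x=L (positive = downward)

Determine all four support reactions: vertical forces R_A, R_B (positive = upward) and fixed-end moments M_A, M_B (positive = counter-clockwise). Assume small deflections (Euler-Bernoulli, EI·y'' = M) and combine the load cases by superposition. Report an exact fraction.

Load 1 — applied couple M₀=6 kN·m at a=16/3 m (b=L-a=8/3):
  R_A = 6M₀ab/L³ = 6·6·(16/3)·(8/3)/8³ = 1 kN
  M_A = M₀b(2a-b)/L² = 6·(8/3)·(2·(16/3)-(8/3))/8² = 2 kN·m
  R_B = -6M₀ab/L³ = -6·6·(16/3)·(8/3)/8³ = -1 kN
  M_B = M₀a(2b-a)/L² = 6·(16/3)·(2·(8/3)-(16/3))/8² = 0 kN·m
Load 2 — uniform load w=-7 kN/m over full span:
  R_A = wL/2 = (-7)·8/2 = -28 kN
  M_A = wL²/12 = (-7)·8²/12 = -112/3 kN·m
  R_B = wL/2 = (-7)·8/2 = -28 kN
  M_B = -wL²/12 = -(-7)·8²/12 = 112/3 kN·m
Load 3 — point force P=18 kN at a=8/3 m (b=L-a=16/3):
  R_A = Pb²(3a+b)/L³ = 18·(16/3)²·(3·(8/3)+(16/3))/8³ = 40/3 kN
  M_A = Pab²/L² = 18·(8/3)·(16/3)²/8² = 64/3 kN·m
  R_B = Pa²(a+3b)/L³ = 18·(8/3)²·((8/3)+3·(16/3))/8³ = 14/3 kN
  M_B = -Pa²b/L² = -18·(8/3)²·(16/3)/8² = -32/3 kN·m
Load 4 — triangular load w₀=-14 kN/m (0→w₀ over full span):
  R_A = 3w₀L/20 = 3·(-14)·8/20 = -84/5 kN
  M_A = w₀L²/30 = (-14)·8²/30 = -448/15 kN·m
  R_B = 7w₀L/20 = 7·(-14)·8/20 = -196/5 kN
  M_B = -w₀L²/20 = -(-14)·8²/20 = 224/5 kN·m
Superposition: R_A = -457/15 kN, M_A = -658/15 kN·m, R_B = -953/15 kN, M_B = 1072/15 kN·m

R_A = -457/15 kN, M_A = -658/15 kN·m, R_B = -953/15 kN, M_B = 1072/15 kN·m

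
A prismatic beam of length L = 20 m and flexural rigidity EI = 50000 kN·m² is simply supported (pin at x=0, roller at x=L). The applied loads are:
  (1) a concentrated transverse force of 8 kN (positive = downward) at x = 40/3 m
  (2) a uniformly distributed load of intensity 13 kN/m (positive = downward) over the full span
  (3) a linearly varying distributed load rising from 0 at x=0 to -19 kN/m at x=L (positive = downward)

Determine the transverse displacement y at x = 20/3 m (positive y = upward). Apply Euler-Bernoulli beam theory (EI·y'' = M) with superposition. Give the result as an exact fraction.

y(20/3) = -2836/18225 m

Load 1 — point force P=8 kN at a=40/3 m (b=L-a=20/3):
  y_1 = -Pbx(L²-b²-x²)/(6LEI)  [x≤a] = -8·(20/3)·(20/3)·(20²-(20/3)²-(20/3)²)/(6·20·50000) = -112/6075 m
Load 2 — uniform load w=13 kN/m over full span:
  y_2 = -wx(L³-2Lx²+x³)/(24EI) = -13·(20/3)·(20³-2·20·(20/3)²+(20/3)³)/(24·50000) = -572/1215 m
Load 3 — triangular load w₀=-19 kN/m (0→w₀ over full span):
  y_3 = -w₀x(7L⁴-10L²x²+3x⁴)/(360LEI) = -(-19)·(20/3)·(7·20⁴-10·20²·(20/3)²+3·(20/3)⁴)/(360·20·50000) = 1216/3645 m
Superposition: y = Σ y_i = -2836/18225 m ≈ -0.155610 m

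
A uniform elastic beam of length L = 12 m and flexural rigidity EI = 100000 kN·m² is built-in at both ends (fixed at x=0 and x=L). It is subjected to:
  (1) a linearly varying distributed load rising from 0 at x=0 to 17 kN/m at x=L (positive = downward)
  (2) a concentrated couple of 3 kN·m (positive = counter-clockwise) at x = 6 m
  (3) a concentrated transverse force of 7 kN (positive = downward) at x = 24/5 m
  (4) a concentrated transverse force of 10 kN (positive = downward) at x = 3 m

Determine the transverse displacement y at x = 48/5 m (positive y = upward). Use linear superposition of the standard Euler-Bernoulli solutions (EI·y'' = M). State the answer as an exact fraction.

y(48/5) = -3740913/1562500000 m

Load 1 — triangular load w₀=17 kN/m (0→w₀ over full span):
  y_1 = -w₀x²(L-x)²(x+2L)/(120LEI) = -17·(48/5)²·(12-(48/5))²·((48/5)+2·12)/(120·12·100000) = -102816/48828125 m
Load 2 — applied couple M₀=3 kN·m at a=6 m (b=L-a=6):
  y_2 = (R_Ax³/6 - M_Ax²/2 - M₀(x-a)²/2)/EI  [x>a] with R_A=3/8, M_A=3/4 = ((3/8)·(48/5)³/6 - (3/4)·(48/5)²/2 - 3·((48/5)-6)²/2)/100000 = 81/6250000 m
Load 3 — point force P=7 kN at a=24/5 m (b=L-a=36/5):
  y_3 = -Pa²(L-x)²(3bL-(3b+a)(L-x))/(6L³EI)  [x>a] = -7·(24/5)²·(12-(48/5))²·(3·(36/5)·12-(3·(36/5)+(24/5))·(12-(48/5)))/(6·12³·100000) = -8568/48828125 m
Load 4 — point force P=10 kN at a=3 m (b=L-a=9):
  y_4 = -Pa²(L-x)²(3bL-(3b+a)(L-x))/(6L³EI)  [x>a] = -10·3²·(12-(48/5))²·(3·9·12-(3·9+3)·(12-(48/5)))/(6·12³·100000) = -63/500000 m
Superposition: y = Σ y_i = -3740913/1562500000 m ≈ -0.002394 m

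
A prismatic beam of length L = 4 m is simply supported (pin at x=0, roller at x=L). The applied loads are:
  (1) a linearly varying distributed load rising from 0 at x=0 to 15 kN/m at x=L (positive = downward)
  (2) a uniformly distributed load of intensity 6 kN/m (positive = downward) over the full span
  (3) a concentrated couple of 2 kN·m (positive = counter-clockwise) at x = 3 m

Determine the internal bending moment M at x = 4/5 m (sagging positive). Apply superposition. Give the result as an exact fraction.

M(4/5) = 394/25 kN·m

Load 1 — triangular load w₀=15 kN/m (0→w₀ over full span):
  M_1 = w₀Lx/6 - w₀x³/(6L) = 15·4·(4/5)/6 - 15·(4/5)³/(6·4) = 192/25 kN·m
Load 2 — uniform load w=6 kN/m over full span:
  M_2 = wx(L-x)/2 = 6·(4/5)·(4-(4/5))/2 = 192/25 kN·m
Load 3 — applied couple M₀=2 kN·m at a=3 m (b=L-a=1):
  M_3 = M₀x/L  [x≤a] = 2·(4/5)/4 = 2/5 kN·m
Superposition: M = Σ M_i = 394/25 kN·m ≈ 15.760000 kN·m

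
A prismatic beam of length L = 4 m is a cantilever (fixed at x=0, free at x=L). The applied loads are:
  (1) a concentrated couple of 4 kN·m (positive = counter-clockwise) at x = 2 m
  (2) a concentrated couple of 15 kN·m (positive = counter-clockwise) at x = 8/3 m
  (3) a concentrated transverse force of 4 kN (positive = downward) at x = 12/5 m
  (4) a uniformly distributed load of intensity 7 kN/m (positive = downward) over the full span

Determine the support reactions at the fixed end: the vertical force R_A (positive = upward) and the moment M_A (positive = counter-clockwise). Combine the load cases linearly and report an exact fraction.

R_A = 32 kN, M_A = 233/5 kN·m

Load 1 — applied couple M₀=4 kN·m at a=2 m (b=L-a=2):
  R_A = 0 kN
  M_A = -M₀ = -4 kN·m
Load 2 — applied couple M₀=15 kN·m at a=8/3 m (b=L-a=4/3):
  R_A = 0 kN
  M_A = -M₀ = -15 kN·m
Load 3 — point force P=4 kN at a=12/5 m (b=L-a=8/5):
  R_A = P = 4 kN
  M_A = Pa = 4·(12/5) = 48/5 kN·m
Load 4 — uniform load w=7 kN/m over full span:
  R_A = wL = 7·4 = 28 kN
  M_A = wL²/2 = 7·4²/2 = 56 kN·m
Superposition: R_A = 32 kN, M_A = 233/5 kN·m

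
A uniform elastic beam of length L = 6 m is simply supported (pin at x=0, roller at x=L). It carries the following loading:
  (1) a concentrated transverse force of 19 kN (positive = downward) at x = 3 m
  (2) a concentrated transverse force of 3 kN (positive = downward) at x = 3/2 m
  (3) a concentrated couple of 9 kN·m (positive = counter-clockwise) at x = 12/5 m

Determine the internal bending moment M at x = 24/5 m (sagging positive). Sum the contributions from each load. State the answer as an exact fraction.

M(24/5) = 21/2 kN·m

Load 1 — point force P=19 kN at a=3 m (b=L-a=3):
  M_1 = Pa(L-x)/L  [x>a] = 19·3·(6-(24/5))/6 = 57/5 kN·m
Load 2 — point force P=3 kN at a=3/2 m (b=L-a=9/2):
  M_2 = Pa(L-x)/L  [x>a] = 3·(3/2)·(6-(24/5))/6 = 9/10 kN·m
Load 3 — applied couple M₀=9 kN·m at a=12/5 m (b=L-a=18/5):
  M_3 = M₀x/L - M₀  [x>a] = 9·(24/5)/6 - 9 = -9/5 kN·m
Superposition: M = Σ M_i = 21/2 kN·m ≈ 10.500000 kN·m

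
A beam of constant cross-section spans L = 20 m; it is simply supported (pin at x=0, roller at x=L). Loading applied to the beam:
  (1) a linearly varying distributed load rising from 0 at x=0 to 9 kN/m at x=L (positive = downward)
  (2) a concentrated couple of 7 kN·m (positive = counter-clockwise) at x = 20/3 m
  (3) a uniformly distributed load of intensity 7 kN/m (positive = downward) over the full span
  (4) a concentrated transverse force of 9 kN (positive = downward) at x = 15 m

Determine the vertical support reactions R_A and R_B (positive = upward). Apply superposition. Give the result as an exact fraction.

Load 1 — triangular load w₀=9 kN/m (0→w₀ over full span):
  R_A = w₀L/6 = 9·20/6 = 30 kN
  R_B = w₀L/3 = 9·20/3 = 60 kN
Load 2 — applied couple M₀=7 kN·m at a=20/3 m (b=L-a=40/3):
  R_A = M₀/L = 7/20 kN
  R_B = -M₀/L = -7/20 kN
Load 3 — uniform load w=7 kN/m over full span:
  R_A = wL/2 = 7·20/2 = 70 kN
  R_B = wL/2 = 7·20/2 = 70 kN
Load 4 — point force P=9 kN at a=15 m (b=L-a=5):
  R_A = Pb/L = 9·5/20 = 9/4 kN
  R_B = Pa/L = 9·15/20 = 27/4 kN
Superposition: R_A = 513/5 kN, R_B = 682/5 kN

R_A = 513/5 kN, R_B = 682/5 kN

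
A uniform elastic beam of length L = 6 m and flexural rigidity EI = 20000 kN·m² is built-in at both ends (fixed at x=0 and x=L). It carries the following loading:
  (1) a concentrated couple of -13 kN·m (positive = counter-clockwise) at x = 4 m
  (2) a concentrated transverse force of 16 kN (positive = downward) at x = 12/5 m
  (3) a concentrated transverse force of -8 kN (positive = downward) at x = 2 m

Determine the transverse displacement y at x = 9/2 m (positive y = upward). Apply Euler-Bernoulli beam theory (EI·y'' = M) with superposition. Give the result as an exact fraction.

y(9/2) = -329/2400000 m

Load 1 — applied couple M₀=-13 kN·m at a=4 m (b=L-a=2):
  y_1 = (R_Ax³/6 - M_Ax²/2 - M₀(x-a)²/2)/EI  [x>a] with R_A=-26/9, M_A=-13/3 = ((-26/9)·(9/2)³/6 - (-13/3)·(9/2)²/2 - (-13)·((9/2)-4)²/2)/20000 = 13/160000 m
Load 2 — point force P=16 kN at a=12/5 m (b=L-a=18/5):
  y_2 = -Pa²(L-x)²(3bL-(3b+a)(L-x))/(6L³EI)  [x>a] = -16·(12/5)²·(6-(9/2))²·(3·(18/5)·6-(3·(18/5)+(12/5))·(6-(9/2)))/(6·6³·20000) = -9/25000 m
Load 3 — point force P=-8 kN at a=2 m (b=L-a=4):
  y_3 = -Pa²(L-x)²(3bL-(3b+a)(L-x))/(6L³EI)  [x>a] = -(-8)·2²·(6-(9/2))²·(3·4·6-(3·4+2)·(6-(9/2)))/(6·6³·20000) = 17/120000 m
Superposition: y = Σ y_i = -329/2400000 m ≈ -0.000137 m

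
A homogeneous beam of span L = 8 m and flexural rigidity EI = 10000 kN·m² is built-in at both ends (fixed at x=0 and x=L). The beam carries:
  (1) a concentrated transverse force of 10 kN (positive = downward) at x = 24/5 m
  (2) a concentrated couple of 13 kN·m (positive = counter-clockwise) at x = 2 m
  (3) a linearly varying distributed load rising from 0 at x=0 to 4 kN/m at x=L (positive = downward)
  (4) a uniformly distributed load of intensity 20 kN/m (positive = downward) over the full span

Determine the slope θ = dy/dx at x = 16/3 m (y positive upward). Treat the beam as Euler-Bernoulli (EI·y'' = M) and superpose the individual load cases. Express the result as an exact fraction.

Load 1 — point force P=10 kN at a=24/5 m (b=L-a=16/5):
  θ_1 = Pa²(L-x)(2bL-(3b+a)(L-x))/(2L³EI)  [x>a] = 10·(24/5)²·(8-(16/3))·(2·(16/5)·8-(3·(16/5)+(24/5))·(8-(16/3)))/(2·8³·10000) = 12/15625 rad
Load 2 — applied couple M₀=13 kN·m at a=2 m (b=L-a=6):
  θ_2 = (R_Ax²/2 - M_Ax - M₀(x-a))/EI  [x>a] with R_A=117/64, M_A=-39/16 = ((117/64)·(16/3)²/2 - (-39/16)·(16/3) - 13·((16/3)-2))/10000 = -13/30000 rad
Load 3 — triangular load w₀=4 kN/m (0→w₀ over full span):
  θ_3 = -w₀(2x(L-x)(L-2x)(x+2L)+x²(L-x)²)/(120LEI) = -4·(2·(16/3)·(8-(16/3))·(8-2·(16/3))·((16/3)+2·8)+(16/3)²·(8-(16/3))²)/(120·8·10000) = 448/759375 rad
Load 4 — uniform load w=20 kN/m over full span:
  θ_4 = -wx(L-x)(L-2x)/(12EI) = -20·(16/3)·(8-(16/3))·(8-2·(16/3))/(12·10000) = 64/10125 rad
Superposition: θ = Σ θ_i = 440171/60750000 rad ≈ 0.007246 rad

θ(16/3) = 440171/60750000 rad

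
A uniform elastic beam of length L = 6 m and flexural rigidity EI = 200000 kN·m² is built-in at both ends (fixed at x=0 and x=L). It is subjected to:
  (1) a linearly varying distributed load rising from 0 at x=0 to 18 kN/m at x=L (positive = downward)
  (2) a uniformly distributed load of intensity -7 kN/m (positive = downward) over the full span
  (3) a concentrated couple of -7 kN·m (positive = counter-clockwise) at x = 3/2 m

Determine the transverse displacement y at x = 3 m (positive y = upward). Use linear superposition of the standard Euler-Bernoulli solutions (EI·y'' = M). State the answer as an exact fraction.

Load 1 — triangular load w₀=18 kN/m (0→w₀ over full span):
  y_1 = -w₀x²(L-x)²(x+2L)/(120LEI) = -18·3²·(6-3)²·(3+2·6)/(120·6·200000) = -243/1600000 m
Load 2 — uniform load w=-7 kN/m over full span:
  y_2 = -wx²(L-x)²/(24EI) = -(-7)·3²·(6-3)²/(24·200000) = 189/1600000 m
Load 3 — applied couple M₀=-7 kN·m at a=3/2 m (b=L-a=9/2):
  y_3 = (R_Ax³/6 - M_Ax²/2 - M₀(x-a)²/2)/EI  [x>a] with R_A=-21/16, M_A=21/16 = ((-21/16)·3³/6 - (21/16)·3²/2 - (-7)·(3-(3/2))²/2)/200000 = -63/3200000 m
Superposition: y = Σ y_i = -171/3200000 m ≈ -0.000053 m

y(3) = -171/3200000 m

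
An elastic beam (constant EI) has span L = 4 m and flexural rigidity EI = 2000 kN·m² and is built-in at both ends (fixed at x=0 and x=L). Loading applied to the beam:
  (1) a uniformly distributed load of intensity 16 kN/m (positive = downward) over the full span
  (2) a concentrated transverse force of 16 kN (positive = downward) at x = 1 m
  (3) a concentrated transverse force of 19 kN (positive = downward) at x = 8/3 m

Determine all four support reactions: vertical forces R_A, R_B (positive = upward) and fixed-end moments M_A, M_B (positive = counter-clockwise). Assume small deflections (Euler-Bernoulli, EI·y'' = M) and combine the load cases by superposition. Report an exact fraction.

R_A = 2723/54 kN, M_A = 971/27 kN·m, R_B = 2623/54 kN, M_B = -961/27 kN·m

Load 1 — uniform load w=16 kN/m over full span:
  R_A = wL/2 = 16·4/2 = 32 kN
  M_A = wL²/12 = 16·4²/12 = 64/3 kN·m
  R_B = wL/2 = 16·4/2 = 32 kN
  M_B = -wL²/12 = -16·4²/12 = -64/3 kN·m
Load 2 — point force P=16 kN at a=1 m (b=L-a=3):
  R_A = Pb²(3a+b)/L³ = 16·3²·(3·1+3)/4³ = 27/2 kN
  M_A = Pab²/L² = 16·1·3²/4² = 9 kN·m
  R_B = Pa²(a+3b)/L³ = 16·1²·(1+3·3)/4³ = 5/2 kN
  M_B = -Pa²b/L² = -16·1²·3/4² = -3 kN·m
Load 3 — point force P=19 kN at a=8/3 m (b=L-a=4/3):
  R_A = Pb²(3a+b)/L³ = 19·(4/3)²·(3·(8/3)+(4/3))/4³ = 133/27 kN
  M_A = Pab²/L² = 19·(8/3)·(4/3)²/4² = 152/27 kN·m
  R_B = Pa²(a+3b)/L³ = 19·(8/3)²·((8/3)+3·(4/3))/4³ = 380/27 kN
  M_B = -Pa²b/L² = -19·(8/3)²·(4/3)/4² = -304/27 kN·m
Superposition: R_A = 2723/54 kN, M_A = 971/27 kN·m, R_B = 2623/54 kN, M_B = -961/27 kN·m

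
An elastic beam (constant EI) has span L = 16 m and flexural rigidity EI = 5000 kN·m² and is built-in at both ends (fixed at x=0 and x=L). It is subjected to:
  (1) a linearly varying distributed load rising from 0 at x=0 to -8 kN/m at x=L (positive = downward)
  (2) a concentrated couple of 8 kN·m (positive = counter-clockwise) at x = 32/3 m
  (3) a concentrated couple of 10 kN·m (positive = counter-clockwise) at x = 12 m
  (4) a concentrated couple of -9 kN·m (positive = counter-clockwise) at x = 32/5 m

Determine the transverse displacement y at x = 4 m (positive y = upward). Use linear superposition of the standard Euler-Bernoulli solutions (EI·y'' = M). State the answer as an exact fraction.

y(4) = 28249/450000 m

Load 1 — triangular load w₀=-8 kN/m (0→w₀ over full span):
  y_1 = -w₀x²(L-x)²(x+2L)/(120LEI) = -(-8)·4²·(16-4)²·(4+2·16)/(120·16·5000) = 216/3125 m
Load 2 — applied couple M₀=8 kN·m at a=32/3 m (b=L-a=16/3):
  y_2 = (R_Ax³/6 - M_Ax²/2)/EI  [x≤a] with R_A=2/3, M_A=8/3 = ((2/3)·4³/6 - (8/3)·4²/2)/5000 = -16/5625 m
Load 3 — applied couple M₀=10 kN·m at a=12 m (b=L-a=4):
  y_3 = (R_Ax³/6 - M_Ax²/2)/EI  [x≤a] with R_A=45/64, M_A=25/8 = ((45/64)·4³/6 - (25/8)·4²/2)/5000 = -7/2000 m
Load 4 — applied couple M₀=-9 kN·m at a=32/5 m (b=L-a=48/5):
  y_4 = (R_Ax³/6 - M_Ax²/2)/EI  [x≤a] with R_A=-81/100, M_A=-27/25 = ((-81/100)·4³/6 - (-27/25)·4²/2)/5000 = 0 m
Superposition: y = Σ y_i = 28249/450000 m ≈ 0.062776 m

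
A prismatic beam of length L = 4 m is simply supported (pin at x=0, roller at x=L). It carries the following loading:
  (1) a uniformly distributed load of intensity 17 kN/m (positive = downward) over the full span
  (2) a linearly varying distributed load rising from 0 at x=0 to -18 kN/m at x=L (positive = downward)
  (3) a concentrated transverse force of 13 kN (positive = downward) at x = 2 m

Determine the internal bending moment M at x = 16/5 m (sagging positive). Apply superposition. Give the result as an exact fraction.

M(16/5) = 1642/125 kN·m

Load 1 — uniform load w=17 kN/m over full span:
  M_1 = wx(L-x)/2 = 17·(16/5)·(4-(16/5))/2 = 544/25 kN·m
Load 2 — triangular load w₀=-18 kN/m (0→w₀ over full span):
  M_2 = w₀Lx/6 - w₀x³/(6L) = (-18)·4·(16/5)/6 - (-18)·(16/5)³/(6·4) = -1728/125 kN·m
Load 3 — point force P=13 kN at a=2 m (b=L-a=2):
  M_3 = Pa(L-x)/L  [x>a] = 13·2·(4-(16/5))/4 = 26/5 kN·m
Superposition: M = Σ M_i = 1642/125 kN·m ≈ 13.136000 kN·m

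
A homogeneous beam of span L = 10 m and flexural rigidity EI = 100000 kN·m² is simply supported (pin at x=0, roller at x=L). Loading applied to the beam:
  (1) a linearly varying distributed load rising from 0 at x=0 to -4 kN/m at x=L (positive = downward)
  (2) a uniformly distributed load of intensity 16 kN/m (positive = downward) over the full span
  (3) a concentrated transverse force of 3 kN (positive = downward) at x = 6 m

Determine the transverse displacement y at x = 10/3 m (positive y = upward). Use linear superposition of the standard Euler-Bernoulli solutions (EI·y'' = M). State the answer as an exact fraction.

Load 1 — triangular load w₀=-4 kN/m (0→w₀ over full span):
  y_1 = -w₀x(7L⁴-10L²x²+3x⁴)/(360LEI) = -(-4)·(10/3)·(7·10⁴-10·10²·(10/3)²+3·(10/3)⁴)/(360·10·100000) = 8/3645 m
Load 2 — uniform load w=16 kN/m over full span:
  y_2 = -wx(L³-2Lx²+x³)/(24EI) = -16·(10/3)·(10³-2·10·(10/3)²+(10/3)³)/(24·100000) = -22/1215 m
Load 3 — point force P=3 kN at a=6 m (b=L-a=4):
  y_3 = -Pbx(L²-b²-x²)/(6LEI)  [x≤a] = -3·4·(10/3)·(10²-4²-(10/3)²)/(6·10·100000) = -41/84375 m
Superposition: y = Σ y_i = -37357/2278125 m ≈ -0.016398 m

y(10/3) = -37357/2278125 m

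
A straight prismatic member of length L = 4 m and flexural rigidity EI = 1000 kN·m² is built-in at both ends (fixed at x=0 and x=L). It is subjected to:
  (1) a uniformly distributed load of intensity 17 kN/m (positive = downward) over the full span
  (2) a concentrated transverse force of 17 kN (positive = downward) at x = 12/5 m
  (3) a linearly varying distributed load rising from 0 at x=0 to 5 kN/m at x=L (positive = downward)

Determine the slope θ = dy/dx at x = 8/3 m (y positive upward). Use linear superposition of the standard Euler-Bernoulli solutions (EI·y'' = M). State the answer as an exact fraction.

θ(8/3) = 41393/3796875 rad

Load 1 — uniform load w=17 kN/m over full span:
  θ_1 = -wx(L-x)(L-2x)/(12EI) = -17·(8/3)·(4-(8/3))·(4-2·(8/3))/(12·1000) = 68/10125 rad
Load 2 — point force P=17 kN at a=12/5 m (b=L-a=8/5):
  θ_2 = Pa²(L-x)(2bL-(3b+a)(L-x))/(2L³EI)  [x>a] = 17·(12/5)²·(4-(8/3))·(2·(8/5)·4-(3·(8/5)+(12/5))·(4-(8/3)))/(2·4³·1000) = 51/15625 rad
Load 3 — triangular load w₀=5 kN/m (0→w₀ over full span):
  θ_3 = -w₀(2x(L-x)(L-2x)(x+2L)+x²(L-x)²)/(120LEI) = -5·(2·(8/3)·(4-(8/3))·(4-2·(8/3))·((8/3)+2·4)+(8/3)²·(4-(8/3))²)/(120·4·1000) = 28/30375 rad
Superposition: θ = Σ θ_i = 41393/3796875 rad ≈ 0.010902 rad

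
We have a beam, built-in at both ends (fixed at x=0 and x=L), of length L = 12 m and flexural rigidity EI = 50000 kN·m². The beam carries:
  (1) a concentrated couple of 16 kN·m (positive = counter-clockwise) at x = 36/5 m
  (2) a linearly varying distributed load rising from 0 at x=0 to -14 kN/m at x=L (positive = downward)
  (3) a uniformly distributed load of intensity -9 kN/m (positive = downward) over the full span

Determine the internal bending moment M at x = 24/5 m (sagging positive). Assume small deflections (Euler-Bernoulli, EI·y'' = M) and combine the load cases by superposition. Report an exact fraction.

M(24/5) = -1892/25 kN·m

Load 1 — applied couple M₀=16 kN·m at a=36/5 m (b=L-a=24/5):
  M_1 = R_Ax - M_A  [x≤a] with R_A=48/25, M_A=128/25 = (48/25)·(24/5) - (128/25) = 512/125 kN·m
Load 2 — triangular load w₀=-14 kN/m (0→w₀ over full span):
  M_2 = 3w₀Lx/20 - w₀L²/30 - w₀x³/(6L) = 3·(-14)·12·(24/5)/20 - (-14)·12²/30 - (-14)·(24/5)³/(6·12) = -4032/125 kN·m
Load 3 — uniform load w=-9 kN/m over full span:
  M_3 = wLx/2 - wL²/12 - wx²/2 = (-9)·12·(24/5)/2 - (-9)·12²/12 - (-9)·(24/5)²/2 = -1188/25 kN·m
Superposition: M = Σ M_i = -1892/25 kN·m ≈ -75.680000 kN·m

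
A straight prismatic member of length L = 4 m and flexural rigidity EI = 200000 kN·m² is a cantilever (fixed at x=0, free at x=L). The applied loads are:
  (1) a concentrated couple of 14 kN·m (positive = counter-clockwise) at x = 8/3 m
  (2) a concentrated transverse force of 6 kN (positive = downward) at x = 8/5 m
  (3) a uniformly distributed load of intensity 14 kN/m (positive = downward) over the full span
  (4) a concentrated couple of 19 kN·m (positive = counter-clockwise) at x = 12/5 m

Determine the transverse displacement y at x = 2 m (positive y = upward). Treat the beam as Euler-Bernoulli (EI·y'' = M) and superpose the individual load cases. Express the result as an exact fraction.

Load 1 — applied couple M₀=14 kN·m at a=8/3 m (b=L-a=4/3):
  y_1 = M₀x²/(2EI)  [x≤a] = 14·2²/(2·200000) = 7/50000 m
Load 2 — point force P=6 kN at a=8/5 m (b=L-a=12/5):
  y_2 = -Pa²(3x-a)/(6EI)  [x>a] = -6·(8/5)²·(3·2-(8/5))/(6·200000) = -22/390625 m
Load 3 — uniform load w=14 kN/m over full span:
  y_3 = -wx²(x²-4Lx+6L²)/(24EI) = -14·2²·(2²-4·4·2+6·4²)/(24·200000) = -119/150000 m
Load 4 — applied couple M₀=19 kN·m at a=12/5 m (b=L-a=8/5):
  y_4 = M₀x²/(2EI)  [x≤a] = 19·2²/(2·200000) = 19/100000 m
Superposition: y = Σ y_i = -19487/37500000 m ≈ -0.000520 m

y(2) = -19487/37500000 m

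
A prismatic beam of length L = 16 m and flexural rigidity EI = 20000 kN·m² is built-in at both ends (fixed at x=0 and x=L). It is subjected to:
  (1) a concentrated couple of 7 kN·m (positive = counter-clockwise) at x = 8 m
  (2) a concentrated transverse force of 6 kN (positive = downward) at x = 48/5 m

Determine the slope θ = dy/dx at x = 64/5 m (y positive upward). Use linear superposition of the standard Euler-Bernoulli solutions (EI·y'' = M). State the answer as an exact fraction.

θ(64/5) = 8629/7812500 rad

Load 1 — applied couple M₀=7 kN·m at a=8 m (b=L-a=8):
  θ_1 = (R_Ax²/2 - M_Ax - M₀(x-a))/EI  [x>a] with R_A=21/32, M_A=7/4 = ((21/32)·(64/5)²/2 - (7/4)·(64/5) - 7·((64/5)-8))/20000 = -7/62500 rad
Load 2 — point force P=6 kN at a=48/5 m (b=L-a=32/5):
  θ_2 = Pa²(L-x)(2bL-(3b+a)(L-x))/(2L³EI)  [x>a] = 6·(48/5)²·(16-(64/5))·(2·(32/5)·16-(3·(32/5)+(48/5))·(16-(64/5)))/(2·16³·20000) = 2376/1953125 rad
Superposition: θ = Σ θ_i = 8629/7812500 rad ≈ 0.001105 rad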